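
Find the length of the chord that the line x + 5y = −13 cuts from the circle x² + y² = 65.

Substitute y = (−13 − x)/5:
26x² + 26x − 1456 = 0  ⟹  x² + x − 56 = 0
x = 7 or x = −8, giving (7, −4) and (−8, −1).
|(7, −4) − (−8, −1)| = √((15)² + (−3)²) = 3√26.

3√26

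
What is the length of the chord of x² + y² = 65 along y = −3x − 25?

√10

The distance from (0, 0) to the line is 25/√10, and r² = 65.
Chord = 2√(r² − d²) = 2·√(5/2) = √10.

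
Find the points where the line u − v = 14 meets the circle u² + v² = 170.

(1, −13) and (13, −1)

Substitute v = u − 14:
2u² − 28u + 26 = 0  ⟹  u² − 14u + 13 = 0
u = 13 or u = 1, giving (13, −1) and (1, −13).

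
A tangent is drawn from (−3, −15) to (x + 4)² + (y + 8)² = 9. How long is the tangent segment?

√41

With centre O = (−4, −8), |OP|² = 50 and r² = 9.
By the tangent–radius right angle, tangent length = √(|PO|² − r²) = √41.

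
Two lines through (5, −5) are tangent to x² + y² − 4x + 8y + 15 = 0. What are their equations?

2x + y = 5 and x − 2y = 15

A line y − (−5) = m(x − (5)) is tangent when its distance from (2, −4) is √5:
[m·(−3) − (1)]² = 5(m² + 1)
2m² + 3m − 2 = 0, so m = −2 or m = 1/2.
Through (5, −5) these give 2x + y = 5 and x − 2y = 15.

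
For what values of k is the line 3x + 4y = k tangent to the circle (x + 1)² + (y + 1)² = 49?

k = −42 or k = 28

The line touches the circle iff its distance from (−1, −1) is 7:
|3·(−1) + 4·(−1) − k| / √25 = 7
|k − (−7)| = 7·5, so k = 28 or k = −42.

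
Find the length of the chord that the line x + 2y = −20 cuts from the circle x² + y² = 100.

Centre (0, 0), r² = 100. Perpendicular distance d from centre to line = |20| / √5 = 20/√5.
Chord = 2√(r² − d²) = 2·√(20) = 4√5.

4√5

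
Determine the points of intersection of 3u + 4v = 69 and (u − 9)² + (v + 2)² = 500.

Express v = (69 − 3u)/4 and substitute into the circle:
25u² − 750u − 775 = 0  ⟹  u² − 30u − 31 = 0
u = 31 or u = −1, giving (31, −6) and (−1, 18).

(−1, 18) and (31, −6)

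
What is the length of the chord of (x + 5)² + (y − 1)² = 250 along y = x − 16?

Substitute y = x − 16:
2x² − 24x + 64 = 0  ⟹  x² − 12x + 32 = 0
x = 8 or x = 4, giving (8, −8) and (4, −12).
|(8, −8) − (4, −12)| = √((4)² + (4)²) = 4√2.

4√2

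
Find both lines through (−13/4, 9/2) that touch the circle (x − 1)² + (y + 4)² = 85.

Write the tangent as mx − y + (9/2 − m·(−13/4)) = 0 and set its distance from the centre to √85:
(17/4m − (−17/2))² = 85(m² + 1)
63m² − 68m + 12 = 0, so m = 2/9 or m = 6/7.
Through (−13/4, 9/2) these give 2x − 9y = −47 and 6x − 7y = −51.

2x − 9y = −47 and 6x − 7y = −51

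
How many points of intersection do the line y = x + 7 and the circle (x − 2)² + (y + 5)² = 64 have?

0

d² = (1·2 − 1·(−5) − (−7))²/2 = 98; r² = 64.
Since d² > r², the line lies outside the circle.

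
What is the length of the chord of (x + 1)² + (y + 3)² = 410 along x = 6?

The line gives x = 6. Substituting into the circle:
y² + 6y − 352 = 0
y = 16 or y = −22, giving (6, 16) and (6, −22).
Chord length = distance between (6, 16) and (6, −22) = √1444 = 38.

38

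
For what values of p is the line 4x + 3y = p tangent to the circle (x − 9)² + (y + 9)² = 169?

Tangency holds when the distance from the centre (9, −9) to the line equals the radius 13:
|4·9 + 3·(−9) − p| / √25 = 13
|p − (9)| = 13·5, so p = 74 or p = −56.

p = −56 or p = 74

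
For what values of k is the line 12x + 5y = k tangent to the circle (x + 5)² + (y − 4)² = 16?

The line touches the circle iff its distance from (−5, 4) is 4:
|12·(−5) + 5·4 − k| / √169 = 4
|k − (−40)| = 4·13, so k = 12 or k = −92.

k = −92 or k = 12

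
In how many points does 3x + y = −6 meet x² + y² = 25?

Substituting the line into the circle gives 10x² + 36x + 11 = 0.
Δ = 1296 − 440 = 856.
Two real roots: the line is a secant.

2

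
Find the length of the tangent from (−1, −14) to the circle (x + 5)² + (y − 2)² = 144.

Centre (−5, 2), r² = 144. |PO|² = (4)² + (−16)² = 272.
Power of the point: PT² = |PO|² − r² = 128, so PT = 8√2.

8√2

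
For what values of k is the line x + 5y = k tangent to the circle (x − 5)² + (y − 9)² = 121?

Tangency holds when the distance from the centre (5, 9) to the line equals the radius 11:
|1·5 + 5·9 − k| / √26 = 11
|k − (50)| = 11√26.

k = 50 ± 11√26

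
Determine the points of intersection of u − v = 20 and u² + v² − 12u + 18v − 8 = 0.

(1, −19) and (16, −4)

From the line, v = u − 20. Substituting:
2u² − 34u + 32 = 0  ⟹  u² − 17u + 16 = 0
u = 16 or u = 1, giving (16, −4) and (1, −19).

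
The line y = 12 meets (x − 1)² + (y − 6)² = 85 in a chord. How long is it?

From the line, y = 12. Substituting:
x² − 2x − 48 = 0
x = 8 or x = −6, giving (8, 12) and (−6, 12).
Chord length = distance between (8, 12) and (−6, 12) = √196 = 14.

14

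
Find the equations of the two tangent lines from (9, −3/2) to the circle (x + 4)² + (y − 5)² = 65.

x − 8y = 21 and 7x + 4y = 57

A line y − (−3/2) = m(x − (9)) is tangent when its distance from (−4, 5) is √65:
[m·(−13) − (13/2)]² = 65(m² + 1)
32m² + 52m − 7 = 0, so m = 1/8 or m = −7/4.
Through (9, −3/2) these give x − 8y = 21 and 7x + 4y = 57.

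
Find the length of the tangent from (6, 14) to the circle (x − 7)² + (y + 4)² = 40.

With centre O = (7, −4), |OP|² = 325 and r² = 40.
By the tangent–radius right angle, tangent length = √(|PO|² − r²) = √285.

√285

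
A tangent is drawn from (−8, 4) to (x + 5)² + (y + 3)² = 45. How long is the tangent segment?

√13

With centre O = (−5, −3), |OP|² = 58 and r² = 45.
Power of the point: PT² = |PO|² − r² = 13, so PT = √13.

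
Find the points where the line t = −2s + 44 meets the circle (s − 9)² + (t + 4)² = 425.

Substitute t = −2s + 44:
5s² − 210s + 1960 = 0  ⟹  s² − 42s + 392 = 0
s = 28 or s = 14, giving (28, −12) and (14, 16).

(14, 16) and (28, −12)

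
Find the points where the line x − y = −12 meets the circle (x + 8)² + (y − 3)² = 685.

(−27, −15) and (10, 22)

Express y = x + 12 and substitute into the circle:
2x² + 34x − 540 = 0  ⟹  x² + 17x − 270 = 0
x = 10 or x = −27, giving (10, 22) and (−27, −15).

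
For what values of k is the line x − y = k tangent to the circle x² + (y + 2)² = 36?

k = 2 ± 6√2

The line touches the circle iff its distance from (0, −2) is 6:
|1·0 − 1·(−2) − k| / √2 = 6
|k − (2)| = 6√2.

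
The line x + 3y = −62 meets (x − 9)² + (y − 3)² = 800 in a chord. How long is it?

Centre (9, 3), r² = 800. Perpendicular distance d from centre to line = |80| / √10 = 80/√10.
Chord = 2√(r² − d²) = 2·√(160) = 8√10.

8√10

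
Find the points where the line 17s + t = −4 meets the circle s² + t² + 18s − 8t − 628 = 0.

Express t = −17s − 4 and substitute into the circle:
290s² + 290s − 580 = 0  ⟹  s² + s − 2 = 0
s = 1 or s = −2, giving (1, −21) and (−2, 30).

(−2, 30) and (1, −21)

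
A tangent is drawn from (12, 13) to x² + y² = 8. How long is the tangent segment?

Centre (0, 0), r² = 8. |PO|² = (12)² + (13)² = 313.
Power of the point: PT² = |PO|² − r² = 305, so PT = √305.

√305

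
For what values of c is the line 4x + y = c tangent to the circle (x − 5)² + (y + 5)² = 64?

c = 15 ± 8√17

For a tangent, require d(centre, line) = r = 8.
|4·5 + 1·(−5) − c| / √17 = 8
|c − (15)| = 8√17.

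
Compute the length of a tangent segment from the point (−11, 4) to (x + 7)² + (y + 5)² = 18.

√79

Centre (−7, −5), r² = 18. |PO|² = (−4)² + (9)² = 97.
By the tangent–radius right angle, tangent length = √(|PO|² − r²) = √79.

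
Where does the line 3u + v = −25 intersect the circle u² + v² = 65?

(−8, −1) and (−7, −4)

Substitute v = −3u − 25:
10u² + 150u + 560 = 0  ⟹  u² + 15u + 56 = 0
u = −7 or u = −8, giving (−7, −4) and (−8, −1).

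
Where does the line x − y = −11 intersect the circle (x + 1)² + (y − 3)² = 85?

(−10, 1) and (1, 12)

Substitute y = x + 11:
2x² + 18x − 20 = 0  ⟹  x² + 9x − 10 = 0
x = 1 or x = −10, giving (1, 12) and (−10, 1).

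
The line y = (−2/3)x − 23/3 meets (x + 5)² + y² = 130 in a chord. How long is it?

6√13

The distance from (−5, 0) to the line is 13/√13, and r² = 130.
Half the chord is √(r² − d²) = √(117), so the full chord is 6√13.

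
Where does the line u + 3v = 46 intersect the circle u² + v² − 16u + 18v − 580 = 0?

Express v = (46 − u)/3 and substitute into the circle:
10u² − 290u − 620 = 0  ⟹  u² − 29u − 62 = 0
u = 31 or u = −2, giving (31, 5) and (−2, 16).

(−2, 16) and (31, 5)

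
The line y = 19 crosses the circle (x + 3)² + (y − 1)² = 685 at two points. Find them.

(−22, 19) and (16, 19)

From the line, y = 19. Substituting:
x² + 6x − 352 = 0
x = 16 or x = −22, giving (16, 19) and (−22, 19).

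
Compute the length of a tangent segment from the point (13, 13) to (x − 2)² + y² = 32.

√258

Centre (2, 0), r² = 32. |PO|² = (11)² + (13)² = 290.
Power of the point: PT² = |PO|² − r² = 258, so PT = √258.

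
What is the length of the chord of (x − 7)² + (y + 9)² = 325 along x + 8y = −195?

From the line, y = (−195 − x)/8. Substituting:
65x² − 650x − 2535 = 0  ⟹  x² − 10x − 39 = 0
x = 13 or x = −3, giving (13, −26) and (−3, −24).
Chord length = distance between (13, −26) and (−3, −24) = √260 = 2√65.

2√65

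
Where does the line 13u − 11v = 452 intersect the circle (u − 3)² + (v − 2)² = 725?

(17, −21) and (28, −8)

Express v = (−452 + 13u)/11 and substitute into the circle:
290u² − 13050u + 138040 = 0  ⟹  u² − 45u + 476 = 0
u = 28 or u = 17, giving (28, −8) and (17, −21).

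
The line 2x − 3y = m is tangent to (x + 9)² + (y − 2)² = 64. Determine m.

Tangency holds when the distance from the centre (−9, 2) to the line equals the radius 8:
|2·(−9) − 3·2 − m| / √13 = 8
|m − (−24)| = 8√13.

m = −24 ± 8√13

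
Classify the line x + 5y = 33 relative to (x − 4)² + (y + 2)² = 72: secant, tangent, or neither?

Substituting the line into the circle gives 26x² − 286x + 449 = 0.
Discriminant = (−286)² − 4·26·(449) = 35100 > 0.
Two real roots: the line is a secant.

secant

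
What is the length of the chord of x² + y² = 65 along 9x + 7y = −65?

√130

Centre (0, 0), r² = 65. Perpendicular distance d from centre to line = |65| / √130 = 65/√130.
Chord = 2√(r² − d²) = 2·√(65/2) = √130.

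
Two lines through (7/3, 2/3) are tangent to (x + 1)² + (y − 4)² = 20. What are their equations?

2x − y = 4 and x − 2y = 1

A line y − (2/3) = m(x − (7/3)) is tangent when its distance from (−1, 4) is 2√5:
(−10/3m − (10/3))² = 20(m² + 1)
2m² − 5m + 2 = 0, so m = 2 or m = 1/2.
With m = 2: 2x − y = 4. With m = 1/2: x − 2y = 1.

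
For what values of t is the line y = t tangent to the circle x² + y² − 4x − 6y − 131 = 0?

t = −9 or t = 15

The line touches the circle iff its distance from (2, 3) is 12:
|0·2 + 1·3 − t| / √1 = 12
|t − (3)| = 12, so t = 15 or t = −9.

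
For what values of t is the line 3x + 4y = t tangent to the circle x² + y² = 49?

t = −35 or t = 35

Tangency holds when the distance from the centre (0, 0) to the line equals the radius 7:
|3·0 + 4·0 − t| / √25 = 7
|t| = 7·5, so t = 35 or t = −35.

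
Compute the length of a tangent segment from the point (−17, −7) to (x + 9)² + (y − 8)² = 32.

Centre (−9, 8), r² = 32. |PO|² = (−8)² + (−15)² = 289.
By the tangent–radius right angle, tangent length = √(|PO|² − r²) = √257.

√257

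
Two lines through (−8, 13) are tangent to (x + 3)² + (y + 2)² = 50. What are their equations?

x + y = 5 and 7x − y = −69

A line y − (13) = m(x − (−8)) is tangent when its distance from (−3, −2) is 5√2:
(5m − (−15))² = 50(m² + 1)
m² − 6m − 7 = 0, so m = −1 or m = 7.
Through (−8, 13) these give x + y = 5 and 7x − y = −69.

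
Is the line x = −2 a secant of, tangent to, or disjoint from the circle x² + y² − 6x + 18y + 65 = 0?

Substituting the line into the circle gives y² + 18y + 81 = 0.
Discriminant = (18)² − 4·1·(81) = 0.
A repeated root: the line is tangent.

tangent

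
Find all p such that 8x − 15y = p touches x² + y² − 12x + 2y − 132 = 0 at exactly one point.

Tangency holds when the distance from the centre (6, −1) to the line equals the radius 13:
|8·6 − 15·(−1) − p| / √289 = 13
|p − (63)| = 13·17, so p = 284 or p = −158.

p = −158 or p = 284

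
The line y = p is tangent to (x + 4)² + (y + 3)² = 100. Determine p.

Tangency holds when the distance from the centre (−4, −3) to the line equals the radius 10:
|0·(−4) + 1·(−3) − p| / √1 = 10
|p − (−3)| = 10, so p = 7 or p = −13.

p = −13 or p = 7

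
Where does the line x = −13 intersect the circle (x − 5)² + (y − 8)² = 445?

(−13, −3) and (−13, 19)

The line gives x = −13. Substituting into the circle:
y² − 16y − 57 = 0
y = 19 or y = −3, giving (−13, 19) and (−13, −3).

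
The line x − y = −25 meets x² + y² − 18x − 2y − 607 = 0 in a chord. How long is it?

Express y = x + 25 and substitute into the circle:
2x² + 30x − 32 = 0  ⟹  x² + 15x − 16 = 0
x = 1 or x = −16, giving (1, 26) and (−16, 9).
Chord length = distance between (1, 26) and (−16, 9) = √578 = 17√2.

17√2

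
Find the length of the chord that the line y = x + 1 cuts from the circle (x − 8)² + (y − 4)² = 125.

15√2

Centre (8, 4), r² = 125. Perpendicular distance d from centre to line = |5| / √2 = 5/√2.
Chord = 2√(r² − d²) = 2·√(225/2) = 15√2.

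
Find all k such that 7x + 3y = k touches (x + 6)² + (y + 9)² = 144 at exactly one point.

k = −69 ± 12√58

For a tangent, require d(centre, line) = r = 12.
|7·(−6) + 3·(−9) − k| / √58 = 12
|k − (−69)| = 12√58.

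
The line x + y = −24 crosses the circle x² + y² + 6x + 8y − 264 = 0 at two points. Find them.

Substitute y = −x − 24:
2x² + 46x + 120 = 0  ⟹  x² + 23x + 60 = 0
x = −3 or x = −20, giving (−3, −21) and (−20, −4).

(−20, −4) and (−3, −21)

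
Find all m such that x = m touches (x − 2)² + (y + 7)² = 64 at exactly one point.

m = −6 or m = 10

Tangency holds when the distance from the centre (2, −7) to the line equals the radius 8:
|1·2 + 0·(−7) − m| / √1 = 8
|m − (2)| = 8, so m = 10 or m = −6.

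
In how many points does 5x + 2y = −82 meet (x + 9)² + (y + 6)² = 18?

0

Centre (−9, −6), r² = 18. Distance² from centre to line = (25)²/29 = 625/29.
Since d² > r², the line lies outside the circle.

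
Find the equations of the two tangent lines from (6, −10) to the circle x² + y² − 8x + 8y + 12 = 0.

Let a tangent through (6, −10) have slope m. Its distance from (4, −4) must equal 2√5:
(−2m − (6))² = 20(m² + 1)
2m² − 3m − 2 = 0, so m = −1/2 or m = 2.
With m = −1/2: x + 2y = −14. With m = 2: 2x − y = 22.

x + 2y = −14 and 2x − y = 22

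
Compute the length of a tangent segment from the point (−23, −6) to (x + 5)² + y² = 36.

18

The centre is (−5, 0) and r = 6. The square of the distance from P to the centre is 324 + 36 = 360.
By the tangent–radius right angle, tangent length = √(|PO|² − r²) = √324 = 18.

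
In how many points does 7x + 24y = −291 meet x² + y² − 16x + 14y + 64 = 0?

Substituting the line into the circle gives 625x² − 7494x + 23769 = 0.
Δ = 56160036 − 59422500 = −3262464.
No real roots: the line does not meet the circle.

0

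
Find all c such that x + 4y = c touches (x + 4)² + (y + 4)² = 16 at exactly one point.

The line touches the circle iff its distance from (−4, −4) is 4:
|1·(−4) + 4·(−4) − c| / √17 = 4
|c − (−20)| = 4√17.

c = −20 ± 4√17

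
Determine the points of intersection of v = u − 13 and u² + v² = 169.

(0, −13) and (13, 0)

Express v = u − 13 and substitute into the circle:
2u² − 26u = 0  ⟹  u² − 13u = 0
u = 13 or u = 0, giving (13, 0) and (0, −13).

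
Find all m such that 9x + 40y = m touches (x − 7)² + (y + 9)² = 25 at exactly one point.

m = −502 or m = −92

For a tangent, require d(centre, line) = r = 5.
|9·7 + 40·(−9) − m| / √1681 = 5
|m − (−297)| = 5·41, so m = −92 or m = −502.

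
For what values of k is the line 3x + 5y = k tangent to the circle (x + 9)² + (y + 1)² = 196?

Tangency holds when the distance from the centre (−9, −1) to the line equals the radius 14:
|3·(−9) + 5·(−1) − k| / √34 = 14
|k − (−32)| = 14√34.

k = −32 ± 14√34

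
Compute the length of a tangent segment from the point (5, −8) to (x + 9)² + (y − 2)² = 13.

√283

Centre (−9, 2), r² = 13. |PO|² = (14)² + (−10)² = 296.
Power of the point: PT² = |PO|² − r² = 283, so PT = √283.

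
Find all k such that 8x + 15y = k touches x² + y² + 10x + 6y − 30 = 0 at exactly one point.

For a tangent, require d(centre, line) = r = 8.
|8·(−5) + 15·(−3) − k| / √289 = 8
|k − (−85)| = 8·17, so k = 51 or k = −221.

k = −221 or k = 51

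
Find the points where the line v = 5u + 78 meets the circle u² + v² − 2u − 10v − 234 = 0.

(−15, 3) and (−13, 13)

Substitute v = 5u + 78:
26u² + 728u + 5070 = 0  ⟹  u² + 28u + 195 = 0
u = −13 or u = −15, giving (−13, 13) and (−15, 3).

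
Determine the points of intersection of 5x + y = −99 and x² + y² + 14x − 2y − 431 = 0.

(−23, 16) and (−16, −19)

Express y = −5x − 99 and substitute into the circle:
26x² + 1014x + 9568 = 0  ⟹  x² + 39x + 368 = 0
x = −16 or x = −23, giving (−16, −19) and (−23, 16).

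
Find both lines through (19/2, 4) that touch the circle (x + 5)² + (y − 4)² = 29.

2x + 5y = 39 and 2x − 5y = −1

A line y − (4) = m(x − (19/2)) is tangent when its distance from (−5, 4) is √29:
[m·(−29/2) − (0)]² = 29(m² + 1)
25m² − 4 = 0, so m = −2/5 or m = 2/5.
With m = −2/5: 2x + 5y = 39. With m = 2/5: 2x − 5y = −1.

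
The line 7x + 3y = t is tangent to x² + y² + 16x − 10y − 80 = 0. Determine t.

Tangency holds when the distance from the centre (−8, 5) to the line equals the radius 13:
|7·(−8) + 3·5 − t| / √58 = 13
|t − (−41)| = 13√58.

t = −41 ± 13√58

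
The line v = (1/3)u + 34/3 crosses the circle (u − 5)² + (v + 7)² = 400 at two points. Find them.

(−7, 9) and (5, 13)

From the line, v = (34 + u)/3. Substituting:
10u² + 20u − 350 = 0  ⟹  u² + 2u − 35 = 0
u = 5 or u = −7, giving (5, 13) and (−7, 9).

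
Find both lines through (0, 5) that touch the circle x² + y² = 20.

Write the tangent as mx − y + (5 − m·(0)) = 0 and set its distance from the centre to 2√5:
[m·(0) − (−5)]² = 20(m² + 1)
4m² − 1 = 0, so m = 1/2 or m = −1/2.
Through (0, 5) these give x − 2y = −10 and x + 2y = 10.

x − 2y = −10 and x + 2y = 10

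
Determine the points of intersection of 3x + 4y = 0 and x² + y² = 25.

From the line, y = (−3x)/4. Substituting:
25x² − 400 = 0  ⟹  x² − 16 = 0
x = 4 or x = −4, giving (4, −3) and (−4, 3).

(−4, 3) and (4, −3)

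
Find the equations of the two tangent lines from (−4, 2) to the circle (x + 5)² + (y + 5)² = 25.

A line y − (2) = m(x − (−4)) is tangent when its distance from (−5, −5) is 5:
[m·(−1) − (−7)]² = 25(m² + 1)
12m² + 7m − 12 = 0, so m = 3/4 or m = −4/3.
Through (−4, 2) these give 3x − 4y = −20 and 4x + 3y = −10.

3x − 4y = −20 and 4x + 3y = −10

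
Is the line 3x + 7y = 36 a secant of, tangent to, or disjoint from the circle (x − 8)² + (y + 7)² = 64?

disjoint

Centre (8, −7), r² = 64. Distance² from centre to line = (−61)²/58 = 3721/58.
Since d² > r², the line lies outside the circle.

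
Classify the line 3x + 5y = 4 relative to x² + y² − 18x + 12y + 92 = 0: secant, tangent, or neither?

secant

d² = (3·9 + 5·(−6) − (4))²/34 = 49/34; r² = 25.
Since d² < r², the line cuts the circle twice.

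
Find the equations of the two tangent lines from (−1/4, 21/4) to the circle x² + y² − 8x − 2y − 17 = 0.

3x − 5y = −27 and 5x − 3y = −17

A line y − (21/4) = m(x − (−1/4)) is tangent when its distance from (4, 1) is √34:
(17/4m − (−17/4))² = 34(m² + 1)
15m² − 34m + 15 = 0, so m = 3/5 or m = 5/3.
With m = 3/5: 3x − 5y = −27. With m = 5/3: 5x − 3y = −17.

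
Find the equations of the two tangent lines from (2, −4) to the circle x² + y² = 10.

x + 3y = −10 and 3x − y = 10

Let a tangent through (2, −4) have slope m. Its distance from (0, 0) must equal √10:
(−2m − (4))² = 10(m² + 1)
3m² − 8m − 3 = 0, so m = −1/3 or m = 3.
Through (2, −4) these give x + 3y = −10 and 3x − y = 10.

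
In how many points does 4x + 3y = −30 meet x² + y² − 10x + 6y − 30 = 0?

d² = (4·5 + 3·(−3) − (−30))²/25 = 1681/25; r² = 64.
Since d² > r², the line lies outside the circle.

0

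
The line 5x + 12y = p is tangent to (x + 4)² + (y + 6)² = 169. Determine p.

For a tangent, require d(centre, line) = r = 13.
|5·(−4) + 12·(−6) − p| / √169 = 13
|p − (−92)| = 13·13, so p = 77 or p = −261.

p = −261 or p = 77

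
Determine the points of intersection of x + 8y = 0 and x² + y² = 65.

(−8, 1) and (8, −1)

Express y = (−x)/8 and substitute into the circle:
65x² − 4160 = 0  ⟹  x² − 64 = 0
x = 8 or x = −8, giving (8, −1) and (−8, 1).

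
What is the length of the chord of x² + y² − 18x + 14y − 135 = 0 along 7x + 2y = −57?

Express y = (−57 − 7x)/2 and substitute into the circle:
53x² + 530x + 1113 = 0  ⟹  x² + 10x + 21 = 0
x = −3 or x = −7, giving (−3, −18) and (−7, −4).
Chord length = distance between (−3, −18) and (−7, −4) = √212 = 2√53.

2√53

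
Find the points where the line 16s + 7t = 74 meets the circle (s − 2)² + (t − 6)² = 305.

(−5, 22) and (9, −10)

Express t = (74 − 16s)/7 and substitute into the circle:
305s² − 1220s − 13725 = 0  ⟹  s² − 4s − 45 = 0
s = 9 or s = −5, giving (9, −10) and (−5, 22).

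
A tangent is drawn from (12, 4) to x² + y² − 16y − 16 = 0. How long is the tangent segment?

4√5

With centre O = (0, 8), |OP|² = 160 and r² = 80.
By the tangent–radius right angle, tangent length = √(|PO|² − r²) = √80 = 4√5.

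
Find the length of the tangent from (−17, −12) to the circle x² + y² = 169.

2√66

Centre (0, 0), r² = 169. |PO|² = (−17)² + (−12)² = 433.
Power of the point: PT² = |PO|² − r² = 264, so PT = 2√66.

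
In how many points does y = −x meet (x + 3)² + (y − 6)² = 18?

2

Substituting the line into the circle gives 2x² + 18x + 27 = 0.
Δ = 324 − 216 = 108.
Two real roots: the line is a secant.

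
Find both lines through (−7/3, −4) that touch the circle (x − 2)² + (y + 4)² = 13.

A line y − (−4) = m(x − (−7/3)) is tangent when its distance from (2, −4) is √13:
(13/3m − (0))² = 13(m² + 1)
4m² − 9 = 0, so m = −3/2 or m = 3/2.
Through (−7/3, −4) these give 3x + 2y = −15 and 3x − 2y = 1.

3x + 2y = −15 and 3x − 2y = 1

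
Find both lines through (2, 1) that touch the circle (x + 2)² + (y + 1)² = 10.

Write the tangent as mx − y + (1 − m·(2)) = 0 and set its distance from the centre to √10:
[m·(−4) − (−2)]² = 10(m² + 1)
3m² − 8m − 3 = 0, so m = 3 or m = −1/3.
With m = 3: 3x − y = 5. With m = −1/3: x + 3y = 5.

3x − y = 5 and x + 3y = 5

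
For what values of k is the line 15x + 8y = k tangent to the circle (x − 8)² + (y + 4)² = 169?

Tangency holds when the distance from the centre (8, −4) to the line equals the radius 13:
|15·8 + 8·(−4) − k| / √289 = 13
|k − (88)| = 13·17, so k = 309 or k = −133.

k = −133 or k = 309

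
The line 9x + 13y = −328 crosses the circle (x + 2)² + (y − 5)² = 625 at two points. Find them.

(−22, −10) and (−9, −19)

Substitute y = (−328 − 9x)/13:
250x² + 7750x + 49500 = 0  ⟹  x² + 31x + 198 = 0
x = −9 or x = −22, giving (−9, −19) and (−22, −10).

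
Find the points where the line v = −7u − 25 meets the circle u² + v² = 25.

Express v = −7u − 25 and substitute into the circle:
50u² + 350u + 600 = 0  ⟹  u² + 7u + 12 = 0
u = −3 or u = −4, giving (−3, −4) and (−4, 3).

(−4, 3) and (−3, −4)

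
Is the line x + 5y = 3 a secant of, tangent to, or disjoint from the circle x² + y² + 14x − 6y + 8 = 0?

Substituting the line into the circle gives 26x² + 374x + 119 = 0.
Δ = 139876 − 12376 = 127500.
Two real roots: the line is a secant.

secant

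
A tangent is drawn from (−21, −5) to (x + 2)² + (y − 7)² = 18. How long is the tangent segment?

√487

The centre is (−2, 7) and r = 3√2. The square of the distance from P to the centre is 361 + 144 = 505.
The tangent meets the radius at right angles, so tangent² = |PO|² − r² = 505 − 18 = 487.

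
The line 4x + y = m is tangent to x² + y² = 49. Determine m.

m = ±7√17

For a tangent, require d(centre, line) = r = 7.
|4·0 + 1·0 − m| / √17 = 7
|m| = 7√17.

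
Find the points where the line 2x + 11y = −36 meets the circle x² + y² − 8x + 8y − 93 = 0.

(−7, −2) and (15, −6)

Express y = (−36 − 2x)/11 and substitute into the circle:
125x² − 1000x − 13125 = 0  ⟹  x² − 8x − 105 = 0
x = 15 or x = −7, giving (15, −6) and (−7, −2).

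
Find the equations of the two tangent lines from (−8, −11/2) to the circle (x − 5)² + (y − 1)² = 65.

x + 8y = −52 and 7x − 4y = −34

Let a tangent through (−8, −11/2) have slope m. Its distance from (5, 1) must equal √65:
(13m − (13/2))² = 65(m² + 1)
32m² − 52m − 7 = 0, so m = −1/8 or m = 7/4.
With m = −1/8: x + 8y = −52. With m = 7/4: 7x − 4y = −34.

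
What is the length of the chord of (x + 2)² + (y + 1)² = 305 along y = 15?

Centre (−2, −1), r² = 305. Perpendicular distance d from centre to line = |−16| / √1 = 16.
Chord = 2√(r² − d²) = 2·√(49) = 14.

14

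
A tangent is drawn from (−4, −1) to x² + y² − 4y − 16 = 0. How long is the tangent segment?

√5

With centre O = (0, 2), |OP|² = 25 and r² = 20.
By the tangent–radius right angle, tangent length = √(|PO|² − r²) = √5.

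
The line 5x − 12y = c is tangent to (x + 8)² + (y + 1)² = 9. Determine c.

c = −67 or c = 11

For a tangent, require d(centre, line) = r = 3.
|5·(−8) − 12·(−1) − c| / √169 = 3
|c − (−28)| = 3·13, so c = 11 or c = −67.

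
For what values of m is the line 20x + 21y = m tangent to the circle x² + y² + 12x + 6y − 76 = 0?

The line touches the circle iff its distance from (−6, −3) is 11:
|20·(−6) + 21·(−3) − m| / √841 = 11
|m − (−183)| = 11·29, so m = 136 or m = −502.

m = −502 or m = 136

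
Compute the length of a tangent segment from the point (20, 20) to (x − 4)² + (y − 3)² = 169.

2√94

Centre (4, 3), r² = 169. |PO|² = (16)² + (17)² = 545.
By the tangent–radius right angle, tangent length = √(|PO|² − r²) = √376 = 2√94.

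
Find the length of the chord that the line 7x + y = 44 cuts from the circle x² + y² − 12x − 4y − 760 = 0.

40√2

The distance from (6, 2) to the line is 0/√50, and r² = 800.
Half the chord is √(r² − d²) = √(800), so the full chord is 40√2.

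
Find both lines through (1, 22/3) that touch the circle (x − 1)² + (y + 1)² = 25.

4x + 3y = 26 and 4x − 3y = −18

A line y − (22/3) = m(x − (1)) is tangent when its distance from (1, −1) is 5:
[m·(0) − (−25/3)]² = 25(m² + 1)
9m² − 16 = 0, so m = −4/3 or m = 4/3.
With m = −4/3: 4x + 3y = 26. With m = 4/3: 4x − 3y = −18.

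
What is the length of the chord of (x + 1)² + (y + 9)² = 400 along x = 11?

The line gives x = 11. Substituting into the circle:
y² + 18y − 175 = 0
y = 7 or y = −25, giving (11, 7) and (11, −25).
|(11, 7) − (11, −25)| = √((0)² + (32)²) = 32.

32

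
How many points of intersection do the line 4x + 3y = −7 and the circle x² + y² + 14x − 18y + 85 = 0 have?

Substituting the line into the circle gives 25x² + 398x + 1192 = 0.
Discriminant = (398)² − 4·25·(1192) = 39204 > 0.
Two real roots: the line is a secant.

2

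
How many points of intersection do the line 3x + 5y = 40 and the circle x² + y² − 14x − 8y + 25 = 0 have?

2

Substituting the line into the circle gives 34x² − 470x + 625 = 0.
Δ = 220900 − 85000 = 135900.
Two real roots: the line is a secant.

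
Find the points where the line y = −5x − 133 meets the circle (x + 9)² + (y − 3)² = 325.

Substitute y = −5x − 133:
26x² + 1378x + 18252 = 0  ⟹  x² + 53x + 702 = 0
x = −26 or x = −27, giving (−26, −3) and (−27, 2).

(−27, 2) and (−26, −3)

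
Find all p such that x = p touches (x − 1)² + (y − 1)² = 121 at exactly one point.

p = −10 or p = 12

Tangency holds when the distance from the centre (1, 1) to the line equals the radius 11:
|1·1 + 0·1 − p| / √1 = 11
|p − (1)| = 11, so p = 12 or p = −10.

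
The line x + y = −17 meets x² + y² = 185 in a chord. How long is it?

Substitute y = −x − 17:
2x² + 34x + 104 = 0  ⟹  x² + 17x + 52 = 0
x = −4 or x = −13, giving (−4, −13) and (−13, −4).
|(−4, −13) − (−13, −4)| = √((9)² + (−9)²) = 9√2.

9√2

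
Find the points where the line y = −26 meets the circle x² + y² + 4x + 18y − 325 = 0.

(−13, −26) and (9, −26)

From the line, y = −26. Substituting:
x² + 4x − 117 = 0
x = 9 or x = −13, giving (9, −26) and (−13, −26).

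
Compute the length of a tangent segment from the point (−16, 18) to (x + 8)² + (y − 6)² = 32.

4√11

The centre is (−8, 6) and r = 4√2. The square of the distance from P to the centre is 64 + 144 = 208.
Power of the point: PT² = |PO|² − r² = 176, so PT = 4√11.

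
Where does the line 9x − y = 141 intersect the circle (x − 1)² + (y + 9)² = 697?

(12, −33) and (17, 12)

Express y = 9x − 141 and substitute into the circle:
82x² − 2378x + 16728 = 0  ⟹  x² − 29x + 204 = 0
x = 17 or x = 12, giving (17, 12) and (12, −33).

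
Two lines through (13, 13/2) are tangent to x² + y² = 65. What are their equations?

Let a tangent through (13, 13/2) have slope m. Its distance from (0, 0) must equal √65:
[m·(−13) − (−13/2)]² = 65(m² + 1)
32m² − 52m − 7 = 0, so m = 7/4 or m = −1/8.
With m = 7/4: 7x − 4y = 65. With m = −1/8: x + 8y = 65.

7x − 4y = 65 and x + 8y = 65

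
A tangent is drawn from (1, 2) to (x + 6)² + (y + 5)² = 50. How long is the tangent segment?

4√3

With centre O = (−6, −5), |OP|² = 98 and r² = 50.
By the tangent–radius right angle, tangent length = √(|PO|² − r²) = √48 = 4√3.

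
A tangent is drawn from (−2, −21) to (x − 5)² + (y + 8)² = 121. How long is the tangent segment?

√97

The centre is (5, −8) and r = 11. The square of the distance from P to the centre is 49 + 169 = 218.
The tangent meets the radius at right angles, so tangent² = |PO|² − r² = 218 − 121 = 97.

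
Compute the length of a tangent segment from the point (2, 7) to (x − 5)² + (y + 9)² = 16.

Centre (5, −9), r² = 16. |PO|² = (−3)² + (16)² = 265.
By the tangent–radius right angle, tangent length = √(|PO|² − r²) = √249.

√249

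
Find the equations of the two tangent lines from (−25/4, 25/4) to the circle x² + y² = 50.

Write the tangent as mx − y + (25/4 − m·(−25/4)) = 0 and set its distance from the centre to 5√2:
(25/4m − (−25/4))² = 50(m² + 1)
7m² − 50m + 7 = 0, so m = 7 or m = 1/7.
Through (−25/4, 25/4) these give 7x − y = −50 and x − 7y = −50.

7x − y = −50 and x − 7y = −50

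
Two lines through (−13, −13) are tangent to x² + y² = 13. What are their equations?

Write the tangent as mx − y + (−13 − m·(−13)) = 0 and set its distance from the centre to √13:
(13m − (13))² = 13(m² + 1)
6m² − 13m + 6 = 0, so m = 2/3 or m = 3/2.
With m = 2/3: 2x − 3y = 13. With m = 3/2: 3x − 2y = −13.

2x − 3y = 13 and 3x − 2y = −13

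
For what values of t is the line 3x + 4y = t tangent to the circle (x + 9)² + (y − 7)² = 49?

Tangency holds when the distance from the centre (−9, 7) to the line equals the radius 7:
|3·(−9) + 4·7 − t| / √25 = 7
|t − (1)| = 7·5, so t = 36 or t = −34.

t = −34 or t = 36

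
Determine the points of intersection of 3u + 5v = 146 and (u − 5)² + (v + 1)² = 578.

Substitute v = (146 − 3u)/5:
34u² − 1156u + 8976 = 0  ⟹  u² − 34u + 264 = 0
u = 22 or u = 12, giving (22, 16) and (12, 22).

(12, 22) and (22, 16)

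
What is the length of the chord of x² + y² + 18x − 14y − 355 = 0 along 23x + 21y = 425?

The distance from (−9, 7) to the line is 485/√970, and r² = 485.
Chord = 2√(r² − d²) = 2·√(485/2) = √970.

√970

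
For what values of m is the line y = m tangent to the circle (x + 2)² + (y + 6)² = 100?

Tangency holds when the distance from the centre (−2, −6) to the line equals the radius 10:
|0·(−2) + 1·(−6) − m| / √1 = 10
|m − (−6)| = 10, so m = 4 or m = −16.

m = −16 or m = 4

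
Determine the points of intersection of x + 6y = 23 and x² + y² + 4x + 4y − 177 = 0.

Substitute y = (23 − x)/6:
37x² + 74x − 5291 = 0  ⟹  x² + 2x − 143 = 0
x = 11 or x = −13, giving (11, 2) and (−13, 6).

(−13, 6) and (11, 2)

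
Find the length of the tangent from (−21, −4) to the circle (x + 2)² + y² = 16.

Centre (−2, 0), r² = 16. |PO|² = (−19)² + (−4)² = 377.
Power of the point: PT² = |PO|² − r² = 361, so PT = 19.

19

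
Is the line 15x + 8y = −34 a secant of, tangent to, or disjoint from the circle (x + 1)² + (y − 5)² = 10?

disjoint

Substituting the line into the circle gives 289x² + 2348x + 4900 = 0.
Discriminant = (2348)² − 4·289·(4900) = −151296 < 0.
No real roots: the line does not meet the circle.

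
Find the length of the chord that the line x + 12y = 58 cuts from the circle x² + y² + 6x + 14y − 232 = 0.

2√145

The distance from (−3, −7) to the line is 145/√145, and r² = 290.
Chord = 2√(r² − d²) = 2·√(145) = 2√145.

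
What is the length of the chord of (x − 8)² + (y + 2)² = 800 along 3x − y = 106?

The distance from (8, −2) to the line is 80/√10, and r² = 800.
Chord = 2√(r² − d²) = 2·√(160) = 8√10.

8√10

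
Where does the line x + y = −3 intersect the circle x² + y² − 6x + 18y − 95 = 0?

Substitute y = −x − 3:
2x² − 18x − 140 = 0  ⟹  x² − 9x − 70 = 0
x = 14 or x = −5, giving (14, −17) and (−5, 2).

(−5, 2) and (14, −17)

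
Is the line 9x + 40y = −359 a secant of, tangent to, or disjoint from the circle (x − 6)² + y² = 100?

disjoint

d² = (9·6 + 40·0 − (−359))²/1681 = 170569/1681; r² = 100.
Since d² > r², the line lies outside the circle.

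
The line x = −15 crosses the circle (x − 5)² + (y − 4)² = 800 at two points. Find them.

(−15, −16) and (−15, 24)

The line gives x = −15. Substituting into the circle:
y² − 8y − 384 = 0
y = 24 or y = −16, giving (−15, 24) and (−15, −16).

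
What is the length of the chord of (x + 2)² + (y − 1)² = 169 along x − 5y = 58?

√26

The distance from (−2, 1) to the line is 65/√26, and r² = 169.
Half the chord is √(r² − d²) = √(13/2), so the full chord is √26.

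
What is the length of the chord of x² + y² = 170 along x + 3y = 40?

Centre (0, 0), r² = 170. Perpendicular distance d from centre to line = |−40| / √10 = 40/√10.
Half the chord is √(r² − d²) = √(10), so the full chord is 2√10.

2√10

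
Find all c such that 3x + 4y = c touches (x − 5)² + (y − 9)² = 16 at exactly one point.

Tangency holds when the distance from the centre (5, 9) to the line equals the radius 4:
|3·5 + 4·9 − c| / √25 = 4
|c − (51)| = 4·5, so c = 71 or c = 31.

c = 31 or c = 71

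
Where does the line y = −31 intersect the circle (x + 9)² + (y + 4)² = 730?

(−10, −31) and (−8, −31)

From the line, y = −31. Substituting:
x² + 18x + 80 = 0
x = −8 or x = −10, giving (−8, −31) and (−10, −31).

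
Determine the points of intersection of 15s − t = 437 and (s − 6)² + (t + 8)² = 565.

(28, −17) and (29, −2)

From the line, t = 15s − 437. Substituting:
226s² − 12882s + 183512 = 0  ⟹  s² − 57s + 812 = 0
s = 29 or s = 28, giving (29, −2) and (28, −17).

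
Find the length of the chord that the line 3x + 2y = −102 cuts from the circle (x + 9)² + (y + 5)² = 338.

2√13

Centre (−9, −5), r² = 338. Perpendicular distance d from centre to line = |65| / √13 = 65/√13.
Chord = 2√(r² − d²) = 2·√(13) = 2√13.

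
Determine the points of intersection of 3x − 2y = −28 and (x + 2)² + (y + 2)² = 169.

Express y = (28 + 3x)/2 and substitute into the circle:
13x² + 208x + 364 = 0  ⟹  x² + 16x + 28 = 0
x = −2 or x = −14, giving (−2, 11) and (−14, −7).

(−14, −7) and (−2, 11)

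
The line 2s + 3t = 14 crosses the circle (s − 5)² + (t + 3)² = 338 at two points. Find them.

Substitute t = (14 − 2s)/3:
13s² − 182s − 2288 = 0  ⟹  s² − 14s − 176 = 0
s = 22 or s = −8, giving (22, −10) and (−8, 10).

(−8, 10) and (22, −10)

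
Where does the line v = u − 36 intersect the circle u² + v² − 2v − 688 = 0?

(17, −19) and (20, −16)

From the line, v = u − 36. Substituting:
2u² − 74u + 680 = 0  ⟹  u² − 37u + 340 = 0
u = 20 or u = 17, giving (20, −16) and (17, −19).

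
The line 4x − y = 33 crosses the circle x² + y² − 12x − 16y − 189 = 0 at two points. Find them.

(6, −9) and (14, 23)

From the line, y = 4x − 33. Substituting:
17x² − 340x + 1428 = 0  ⟹  x² − 20x + 84 = 0
x = 14 or x = 6, giving (14, 23) and (6, −9).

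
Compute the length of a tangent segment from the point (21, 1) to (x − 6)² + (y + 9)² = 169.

With centre O = (6, −9), |OP|² = 325 and r² = 169.
Power of the point: PT² = |PO|² − r² = 156, so PT = 2√39.

2√39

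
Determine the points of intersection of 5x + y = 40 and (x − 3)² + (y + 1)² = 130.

(6, 10) and (10, −10)

Express y = −5x + 40 and substitute into the circle:
26x² − 416x + 1560 = 0  ⟹  x² − 16x + 60 = 0
x = 10 or x = 6, giving (10, −10) and (6, 10).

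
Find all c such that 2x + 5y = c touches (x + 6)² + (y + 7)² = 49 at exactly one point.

c = −47 ± 7√29

Tangency holds when the distance from the centre (−6, −7) to the line equals the radius 7:
|2·(−6) + 5·(−7) − c| / √29 = 7
|c − (−47)| = 7√29.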